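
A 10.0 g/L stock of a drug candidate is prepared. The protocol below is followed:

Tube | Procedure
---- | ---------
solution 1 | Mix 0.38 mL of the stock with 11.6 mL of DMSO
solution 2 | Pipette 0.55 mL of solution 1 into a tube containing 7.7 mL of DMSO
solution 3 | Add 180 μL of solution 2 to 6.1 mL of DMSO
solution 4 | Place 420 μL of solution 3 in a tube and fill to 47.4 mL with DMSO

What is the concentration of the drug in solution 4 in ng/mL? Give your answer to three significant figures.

5.37 ng/mL

Step 1: 0.38 mL + 11.6 mL = 11.98 mL total → factor 11.98/0.38 = 31.526
Step 2: 0.55 mL + 7.7 mL = 8.25 mL total → factor 8.25/0.55 = 15
Step 3: 180 μL + 6.1 mL = 6280 μL total → factor 6280/180 = 34.889
Step 4: 420 μL brought to 47.4 mL → factor 47400/420 = 112.86
Overall dilution factor = 31.526 × 15 × 34.889 × 112.86 = 1.862 × 10^6
Final = 10.0 g/L / 1.862 × 10^6 = 5.371 × 10^-6 g/L = 5.37 ng/mL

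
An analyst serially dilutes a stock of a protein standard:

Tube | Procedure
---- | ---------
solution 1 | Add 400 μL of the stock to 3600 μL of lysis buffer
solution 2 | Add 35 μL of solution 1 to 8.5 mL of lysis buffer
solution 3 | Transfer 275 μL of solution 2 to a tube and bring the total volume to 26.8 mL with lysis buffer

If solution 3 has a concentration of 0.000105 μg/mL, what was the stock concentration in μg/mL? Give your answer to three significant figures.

Step 1: 400 μL + 3600 μL = 4000 μL total → factor 4000/400 = 10
Step 2: 35 μL + 8.5 mL = 8535 μL total → factor 8535/35 = 243.86
Step 3: 275 μL brought to 26.8 mL → factor 26800/275 = 97.455
Overall dilution factor = 10 × 243.86 × 97.455 = 2.3765 × 10^5
Stock = 0.000105 μg/mL × 2.3765 × 10^5 = 25.0 μg/mL

25.0 μg/mL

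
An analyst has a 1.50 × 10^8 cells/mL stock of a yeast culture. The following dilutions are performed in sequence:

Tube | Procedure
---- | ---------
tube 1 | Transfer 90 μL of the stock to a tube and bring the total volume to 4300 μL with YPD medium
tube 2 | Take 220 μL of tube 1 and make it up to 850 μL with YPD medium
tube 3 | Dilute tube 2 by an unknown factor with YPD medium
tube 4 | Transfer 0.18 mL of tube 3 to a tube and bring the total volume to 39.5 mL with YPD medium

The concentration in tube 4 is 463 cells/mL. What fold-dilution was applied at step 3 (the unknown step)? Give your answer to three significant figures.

Step 1: 90 μL brought to 4300 μL → factor 4300/90 = 47.778
Step 2: 220 μL brought to 850 μL → factor 850/220 = 3.8636
Step 3: unknown factor x
Step 4: 0.18 mL brought to 39.5 mL → factor 39.5/0.18 = 219.44
Product of known-step factors = 40509
Overall factor = 1.50 × 10^8 cells/mL / (463 cells/mL) = 3.2397 × 10^5
x = 3.2397 × 10^5 / 40509 = 8.00

8.00-fold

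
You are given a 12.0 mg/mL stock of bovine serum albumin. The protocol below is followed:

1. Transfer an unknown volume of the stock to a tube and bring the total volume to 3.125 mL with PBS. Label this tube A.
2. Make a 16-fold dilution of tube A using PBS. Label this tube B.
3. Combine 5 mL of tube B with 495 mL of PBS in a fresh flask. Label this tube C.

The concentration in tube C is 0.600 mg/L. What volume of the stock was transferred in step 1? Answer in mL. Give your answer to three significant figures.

0.250 mL

Step 1: v brought to 3.125 mL → factor = 3.125 mL/v
Step 2: 16-fold → factor 16
Step 3: 5 mL + 495 mL = 500 mL total → factor 500/5 = 100
Product of known-step factors = 1600
Overall factor = 12.0 mg/mL / (0.600 mg/L) = 20000
Step-1 factor = 20000 / 1600 = 12.5
v = 3.125 mL / 12.5 = 0.250 mL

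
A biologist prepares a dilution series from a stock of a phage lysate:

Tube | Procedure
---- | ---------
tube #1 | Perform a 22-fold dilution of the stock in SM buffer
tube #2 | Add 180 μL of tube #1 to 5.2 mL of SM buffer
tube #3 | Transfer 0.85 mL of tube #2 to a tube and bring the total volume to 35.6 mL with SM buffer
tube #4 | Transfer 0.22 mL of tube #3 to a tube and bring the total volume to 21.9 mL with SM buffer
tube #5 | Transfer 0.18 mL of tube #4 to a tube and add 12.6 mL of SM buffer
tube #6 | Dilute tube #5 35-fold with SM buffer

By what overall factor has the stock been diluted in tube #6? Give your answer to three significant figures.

Step 1: 22-fold → factor 22
Step 2: 180 μL + 5.2 mL = 5380 μL total → factor 5380/180 = 29.889
Step 3: 0.85 mL brought to 35.6 mL → factor 35.6/0.85 = 41.882
Step 4: 0.22 mL brought to 21.9 mL → factor 21.9/0.22 = 99.545
Step 5: 0.18 mL + 12.6 mL = 12.78 mL total → factor 12.78/0.18 = 71
Step 6: 35-fold → factor 35
Overall dilution factor = 22 × 29.889 × 41.882 × 99.545 × 71 × 35 = 6.8126 × 10^9

6.81 × 10^9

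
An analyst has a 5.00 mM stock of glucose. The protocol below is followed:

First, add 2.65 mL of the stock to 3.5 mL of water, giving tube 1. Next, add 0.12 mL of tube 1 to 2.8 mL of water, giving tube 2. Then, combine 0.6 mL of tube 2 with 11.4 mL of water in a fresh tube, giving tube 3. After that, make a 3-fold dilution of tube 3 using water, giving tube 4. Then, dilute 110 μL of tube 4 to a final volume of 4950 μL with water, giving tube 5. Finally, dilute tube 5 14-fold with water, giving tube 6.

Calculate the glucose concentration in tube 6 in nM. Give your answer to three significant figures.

Step 1: 2.65 mL + 3.5 mL = 6.15 mL total → factor 6.15/2.65 = 2.3208
Step 2: 0.12 mL + 2.8 mL = 2.92 mL total → factor 2.92/0.12 = 24.333
Step 3: 0.6 mL + 11.4 mL = 12 mL total → factor 12/0.6 = 20
Step 4: 3-fold → factor 3
Step 5: 110 μL brought to 4950 μL → factor 4950/110 = 45
Step 6: 14-fold → factor 14
Dilution factor through tube 6 = 2.3208 × 24.333 × 20 × 3 × 45 × 14 = 2.1346 × 10^6
[tube 6] = 5.00 mM / 2.1346 × 10^6 = 2.342 × 10^-6 mM = 2.34 nM

2.34 nM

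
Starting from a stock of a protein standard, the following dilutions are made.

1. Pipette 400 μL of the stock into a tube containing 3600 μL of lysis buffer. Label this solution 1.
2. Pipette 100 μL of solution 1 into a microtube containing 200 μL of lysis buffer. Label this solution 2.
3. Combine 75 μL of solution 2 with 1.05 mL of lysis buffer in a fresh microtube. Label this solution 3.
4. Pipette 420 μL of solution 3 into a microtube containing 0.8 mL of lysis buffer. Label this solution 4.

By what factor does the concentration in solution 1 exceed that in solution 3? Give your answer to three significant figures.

45.0

Step 1: 400 μL + 3600 μL = 4000 μL total → factor 4000/400 = 10
Step 2: 100 μL + 200 μL = 300 μL total → factor 300/100 = 3
Step 3: 75 μL + 1.05 mL = 1125 μL total → factor 1125/75 = 15
Dilution factor to solution 1 = 10; to solution 3 = 450
[solution 1]/[solution 3] = (factor to solution 3)/(factor to solution 1) = 450/10 = 45.0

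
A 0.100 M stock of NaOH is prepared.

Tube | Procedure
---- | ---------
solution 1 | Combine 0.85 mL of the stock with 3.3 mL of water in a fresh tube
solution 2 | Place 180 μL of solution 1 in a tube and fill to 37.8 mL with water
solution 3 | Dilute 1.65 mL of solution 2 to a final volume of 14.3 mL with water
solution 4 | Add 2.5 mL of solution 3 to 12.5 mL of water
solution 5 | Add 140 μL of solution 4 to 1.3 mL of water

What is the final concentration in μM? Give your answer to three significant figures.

Step 1: 0.85 mL + 3.3 mL = 4.15 mL total → factor 4.15/0.85 = 4.8824
Step 2: 180 μL brought to 37.8 mL → factor 37800/180 = 210
Step 3: 1.65 mL brought to 14.3 mL → factor 14.3/1.65 = 8.6667
Step 4: 2.5 mL + 12.5 mL = 15 mL total → factor 15/2.5 = 6
Step 5: 140 μL + 1.3 mL = 1440 μL total → factor 1440/140 = 10.286
Overall dilution factor = 4.8824 × 210 × 8.6667 × 6 × 10.286 = 5.4839 × 10^5
Final = 0.100 M / 5.4839 × 10^5 = 1.824 × 10^-7 M = 0.182 μM

0.182 μM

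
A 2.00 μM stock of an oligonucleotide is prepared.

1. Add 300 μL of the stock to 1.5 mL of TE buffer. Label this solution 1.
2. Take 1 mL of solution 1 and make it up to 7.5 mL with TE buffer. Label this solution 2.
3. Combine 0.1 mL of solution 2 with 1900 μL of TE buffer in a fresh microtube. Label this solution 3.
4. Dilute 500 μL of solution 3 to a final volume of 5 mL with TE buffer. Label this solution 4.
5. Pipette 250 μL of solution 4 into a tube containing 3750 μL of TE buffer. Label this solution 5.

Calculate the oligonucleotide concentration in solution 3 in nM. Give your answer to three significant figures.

Step 1: 300 μL + 1.5 mL = 1800 μL total → factor 1800/300 = 6
Step 2: 1 mL brought to 7.5 mL → factor 7.5/1 = 7.5
Step 3: 0.1 mL + 1900 μL = 2 mL total → factor 2/0.1 = 20
Dilution factor through solution 3 = 6 × 7.5 × 20 = 900
[solution 3] = 2.00 μM / 900 = 0.002222 μM = 2.22 nM

2.22 nM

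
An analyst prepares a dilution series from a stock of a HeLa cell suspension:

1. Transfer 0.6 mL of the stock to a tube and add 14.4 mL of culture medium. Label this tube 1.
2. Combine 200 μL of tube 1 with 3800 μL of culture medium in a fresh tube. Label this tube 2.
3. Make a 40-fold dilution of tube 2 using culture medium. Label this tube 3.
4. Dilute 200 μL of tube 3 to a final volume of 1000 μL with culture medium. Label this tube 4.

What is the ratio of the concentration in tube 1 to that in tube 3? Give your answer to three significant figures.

Step 1: 0.6 mL + 14.4 mL = 15 mL total → factor 15/0.6 = 25
Step 2: 200 μL + 3800 μL = 4000 μL total → factor 4000/200 = 20
Step 3: 40-fold → factor 40
Dilution factor to tube 1 = 25; to tube 3 = 20000
[tube 1]/[tube 3] = (factor to tube 3)/(factor to tube 1) = 20000/25 = 800

800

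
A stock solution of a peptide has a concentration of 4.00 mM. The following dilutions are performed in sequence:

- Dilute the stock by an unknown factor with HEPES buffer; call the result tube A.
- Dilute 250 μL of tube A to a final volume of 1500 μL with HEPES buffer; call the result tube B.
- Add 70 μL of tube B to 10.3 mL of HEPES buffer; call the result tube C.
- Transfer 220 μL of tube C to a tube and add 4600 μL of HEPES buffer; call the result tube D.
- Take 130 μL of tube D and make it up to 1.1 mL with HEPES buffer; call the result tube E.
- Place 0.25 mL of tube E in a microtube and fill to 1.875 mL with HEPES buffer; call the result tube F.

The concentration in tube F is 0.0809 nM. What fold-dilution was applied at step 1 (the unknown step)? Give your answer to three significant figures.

40.0-fold

Step 1: unknown factor x
Step 2: 250 μL brought to 1500 μL → factor 1500/250 = 6
Step 3: 70 μL + 10.3 mL = 10370 μL total → factor 10370/70 = 148.14
Step 4: 220 μL + 4600 μL = 4820 μL total → factor 4820/220 = 21.909
Step 5: 130 μL brought to 1.1 mL → factor 1100/130 = 8.4615
Step 6: 0.25 mL brought to 1.875 mL → factor 1.875/0.25 = 7.5
Product of known-step factors = 1.2359 × 10^6
Overall factor = 4.00 mM / (0.0809 nM) = 4.9444 × 10^7
x = 4.9444 × 10^7 / 1.2359 × 10^6 = 40.0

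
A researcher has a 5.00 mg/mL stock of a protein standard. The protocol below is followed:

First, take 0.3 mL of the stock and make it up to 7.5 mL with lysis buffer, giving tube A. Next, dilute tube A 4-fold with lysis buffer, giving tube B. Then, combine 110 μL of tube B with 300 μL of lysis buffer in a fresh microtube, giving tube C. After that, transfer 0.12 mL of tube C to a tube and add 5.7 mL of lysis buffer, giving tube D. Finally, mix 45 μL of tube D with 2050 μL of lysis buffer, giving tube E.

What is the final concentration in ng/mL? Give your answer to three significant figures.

Step 1: 0.3 mL brought to 7.5 mL → factor 7.5/0.3 = 25
Step 2: 4-fold → factor 4
Step 3: 110 μL + 300 μL = 410 μL total → factor 410/110 = 3.7273
Step 4: 0.12 mL + 5.7 mL = 5.82 mL total → factor 5.82/0.12 = 48.5
Step 5: 45 μL + 2050 μL = 2095 μL total → factor 2095/45 = 46.556
Overall dilution factor = 25 × 4 × 3.7273 × 48.5 × 46.556 = 8.416 × 10^5
Final = 5.00 mg/mL / 8.416 × 10^5 = 5.941 × 10^-6 mg/mL = 5.94 ng/mL

5.94 ng/mL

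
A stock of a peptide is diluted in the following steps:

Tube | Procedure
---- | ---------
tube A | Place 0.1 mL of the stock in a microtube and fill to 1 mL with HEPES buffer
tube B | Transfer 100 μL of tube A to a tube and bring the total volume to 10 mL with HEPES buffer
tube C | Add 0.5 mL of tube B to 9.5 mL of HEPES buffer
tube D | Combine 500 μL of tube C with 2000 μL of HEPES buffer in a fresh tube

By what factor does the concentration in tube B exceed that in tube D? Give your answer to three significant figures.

Step 1: 0.1 mL brought to 1 mL → factor 1/0.1 = 10
Step 2: 100 μL brought to 10 mL → factor 10000/100 = 100
Step 3: 0.5 mL + 9.5 mL = 10 mL total → factor 10/0.5 = 20
Step 4: 500 μL + 2000 μL = 2500 μL total → factor 2500/500 = 5
Dilution factor to tube B = 1000; to tube D = 1 × 10^5
[tube B]/[tube D] = (factor to tube D)/(factor to tube B) = 1 × 10^5/1000 = 100

100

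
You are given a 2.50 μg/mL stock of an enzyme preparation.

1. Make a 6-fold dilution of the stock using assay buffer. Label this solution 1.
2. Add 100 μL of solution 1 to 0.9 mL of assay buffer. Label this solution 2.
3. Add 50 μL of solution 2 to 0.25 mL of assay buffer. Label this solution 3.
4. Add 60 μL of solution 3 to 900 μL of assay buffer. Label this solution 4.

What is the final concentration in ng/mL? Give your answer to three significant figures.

0.434 ng/mL

Step 1: 6-fold → factor 6
Step 2: 100 μL + 0.9 mL = 1000 μL total → factor 1000/100 = 10
Step 3: 50 μL + 0.25 mL = 300 μL total → factor 300/50 = 6
Step 4: 60 μL + 900 μL = 960 μL total → factor 960/60 = 16
Overall dilution factor = 6 × 10 × 6 × 16 = 5760
Final = 2.50 μg/mL / 5760 = 0.0004340 μg/mL = 0.434 ng/mL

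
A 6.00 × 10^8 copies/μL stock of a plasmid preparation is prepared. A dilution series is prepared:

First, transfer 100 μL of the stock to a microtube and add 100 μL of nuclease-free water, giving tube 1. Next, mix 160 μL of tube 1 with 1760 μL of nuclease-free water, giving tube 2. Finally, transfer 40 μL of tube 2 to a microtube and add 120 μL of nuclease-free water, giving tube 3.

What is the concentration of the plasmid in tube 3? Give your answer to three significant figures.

Step 1: 100 μL + 100 μL = 200 μL total → factor 200/100 = 2
Step 2: 160 μL + 1760 μL = 1920 μL total → factor 1920/160 = 12
Step 3: 40 μL + 120 μL = 160 μL total → factor 160/40 = 4
Overall dilution factor = 2 × 12 × 4 = 96
Final = 6.00 × 10^8 copies/μL / 96 = 6.25 × 10^6 copies/μL

6.25 × 10^6 copies/μL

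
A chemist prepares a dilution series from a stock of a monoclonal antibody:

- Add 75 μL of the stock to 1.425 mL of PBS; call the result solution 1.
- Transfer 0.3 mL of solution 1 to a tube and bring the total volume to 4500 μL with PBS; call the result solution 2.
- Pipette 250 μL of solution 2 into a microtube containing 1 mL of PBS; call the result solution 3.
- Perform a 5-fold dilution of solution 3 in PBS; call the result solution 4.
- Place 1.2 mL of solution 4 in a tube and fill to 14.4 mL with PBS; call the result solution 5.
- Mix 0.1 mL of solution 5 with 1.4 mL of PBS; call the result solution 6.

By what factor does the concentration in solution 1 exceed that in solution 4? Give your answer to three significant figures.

375

Step 1: 75 μL + 1.425 mL = 1500 μL total → factor 1500/75 = 20
Step 2: 0.3 mL brought to 4500 μL → factor 4.5/0.3 = 15
Step 3: 250 μL + 1 mL = 1250 μL total → factor 1250/250 = 5
Step 4: 5-fold → factor 5
Dilution factor to solution 1 = 20; to solution 4 = 7500
[solution 1]/[solution 4] = (factor to solution 4)/(factor to solution 1) = 7500/20 = 375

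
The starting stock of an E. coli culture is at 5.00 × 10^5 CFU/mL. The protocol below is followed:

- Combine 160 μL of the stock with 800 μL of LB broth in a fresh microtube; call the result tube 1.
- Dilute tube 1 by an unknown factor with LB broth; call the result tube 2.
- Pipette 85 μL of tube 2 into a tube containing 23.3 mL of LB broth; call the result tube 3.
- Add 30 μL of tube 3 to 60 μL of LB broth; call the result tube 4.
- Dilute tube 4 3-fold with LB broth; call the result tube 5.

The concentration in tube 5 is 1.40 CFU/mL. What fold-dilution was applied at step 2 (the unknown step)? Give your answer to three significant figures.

24.0-fold

Step 1: 160 μL + 800 μL = 960 μL total → factor 960/160 = 6
Step 2: unknown factor x
Step 3: 85 μL + 23.3 mL = 23385 μL total → factor 23385/85 = 275.12
Step 4: 30 μL + 60 μL = 90 μL total → factor 90/30 = 3
Step 5: 3-fold → factor 3
Product of known-step factors = 14856
Overall factor = 5.00 × 10^5 CFU/mL / (1.40 CFU/mL) = 3.5714 × 10^5
x = 3.5714 × 10^5 / 14856 = 24.0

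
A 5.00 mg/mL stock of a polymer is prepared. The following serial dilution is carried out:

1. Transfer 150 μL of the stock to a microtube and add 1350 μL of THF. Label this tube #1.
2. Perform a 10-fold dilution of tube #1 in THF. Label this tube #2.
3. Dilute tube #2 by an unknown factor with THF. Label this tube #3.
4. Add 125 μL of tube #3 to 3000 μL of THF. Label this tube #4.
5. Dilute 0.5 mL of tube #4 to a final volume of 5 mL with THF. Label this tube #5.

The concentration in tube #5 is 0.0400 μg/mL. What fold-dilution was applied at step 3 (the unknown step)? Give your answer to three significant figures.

5.00-fold

Step 1: 150 μL + 1350 μL = 1500 μL total → factor 1500/150 = 10
Step 2: 10-fold → factor 10
Step 3: unknown factor x
Step 4: 125 μL + 3000 μL = 3125 μL total → factor 3125/125 = 25
Step 5: 0.5 mL brought to 5 mL → factor 5/0.5 = 10
Product of known-step factors = 25000
Overall factor = 5.00 mg/mL / (0.0400 μg/mL) = 1.25 × 10^5
x = 1.25 × 10^5 / 25000 = 5.00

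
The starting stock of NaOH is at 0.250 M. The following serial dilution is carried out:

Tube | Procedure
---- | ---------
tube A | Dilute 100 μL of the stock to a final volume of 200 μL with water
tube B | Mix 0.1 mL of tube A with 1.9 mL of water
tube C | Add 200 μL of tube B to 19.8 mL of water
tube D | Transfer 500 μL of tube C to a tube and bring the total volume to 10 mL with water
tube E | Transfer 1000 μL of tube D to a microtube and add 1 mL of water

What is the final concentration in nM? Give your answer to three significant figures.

1.56 × 10^3 nM

Step 1: 100 μL brought to 200 μL → factor 200/100 = 2
Step 2: 0.1 mL + 1.9 mL = 2 mL total → factor 2/0.1 = 20
Step 3: 200 μL + 19.8 mL = 20000 μL total → factor 20000/200 = 100
Step 4: 500 μL brought to 10 mL → factor 10000/500 = 20
Step 5: 1000 μL + 1 mL = 2000 μL total → factor 2000/1000 = 2
Overall dilution factor = 2 × 20 × 100 × 20 × 2 = 1.6 × 10^5
Final = 0.250 M / 1.6 × 10^5 = 1.563 × 10^-6 M = 1.56 × 10^3 nM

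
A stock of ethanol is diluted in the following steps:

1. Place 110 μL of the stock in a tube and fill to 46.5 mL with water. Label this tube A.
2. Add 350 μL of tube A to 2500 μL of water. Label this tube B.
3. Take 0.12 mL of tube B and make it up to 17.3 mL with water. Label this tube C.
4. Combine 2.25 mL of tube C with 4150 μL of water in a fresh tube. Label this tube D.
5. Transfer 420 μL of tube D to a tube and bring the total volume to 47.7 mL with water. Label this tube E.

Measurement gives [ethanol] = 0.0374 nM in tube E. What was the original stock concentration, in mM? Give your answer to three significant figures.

Step 1: 110 μL brought to 46.5 mL → factor 46500/110 = 422.73
Step 2: 350 μL + 2500 μL = 2850 μL total → factor 2850/350 = 8.1429
Step 3: 0.12 mL brought to 17.3 mL → factor 17.3/0.12 = 144.17
Step 4: 2.25 mL + 4150 μL = 6.4 mL total → factor 6.4/2.25 = 2.8444
Step 5: 420 μL brought to 47.7 mL → factor 47700/420 = 113.57
Overall dilution factor = 422.73 × 8.1429 × 144.17 × 2.8444 × 113.57 = 1.6031 × 10^8
Stock = 0.0374 nM × 1.6031 × 10^8 = 5.996 × 10^6 nM = 6.00 mM

6.00 mM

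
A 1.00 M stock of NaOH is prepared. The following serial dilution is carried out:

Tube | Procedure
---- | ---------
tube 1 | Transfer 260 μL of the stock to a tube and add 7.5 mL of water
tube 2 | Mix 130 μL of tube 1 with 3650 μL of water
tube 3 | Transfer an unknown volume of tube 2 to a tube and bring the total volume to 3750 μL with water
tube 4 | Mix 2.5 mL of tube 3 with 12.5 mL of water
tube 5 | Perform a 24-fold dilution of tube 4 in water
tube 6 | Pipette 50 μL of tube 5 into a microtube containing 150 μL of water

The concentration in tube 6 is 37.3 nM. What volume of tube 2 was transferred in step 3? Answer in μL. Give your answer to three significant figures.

Step 1: 260 μL + 7.5 mL = 7760 μL total → factor 7760/260 = 29.846
Step 2: 130 μL + 3650 μL = 3780 μL total → factor 3780/130 = 29.077
Step 3: v brought to 3750 μL → factor = 3750 μL/v
Step 4: 2.5 mL + 12.5 mL = 15 mL total → factor 15/2.5 = 6
Step 5: 24-fold → factor 24
Step 6: 50 μL + 150 μL = 200 μL total → factor 200/50 = 4
Product of known-step factors = 4.9987 × 10^5
Overall factor = 1.00 M / (37.3 nM) = 2.681 × 10^7
Step-3 factor = 2.681 × 10^7 / 4.9987 × 10^5 = 53.633
v = 3750 μL / 53.633 = 69.9 μL

69.9 μL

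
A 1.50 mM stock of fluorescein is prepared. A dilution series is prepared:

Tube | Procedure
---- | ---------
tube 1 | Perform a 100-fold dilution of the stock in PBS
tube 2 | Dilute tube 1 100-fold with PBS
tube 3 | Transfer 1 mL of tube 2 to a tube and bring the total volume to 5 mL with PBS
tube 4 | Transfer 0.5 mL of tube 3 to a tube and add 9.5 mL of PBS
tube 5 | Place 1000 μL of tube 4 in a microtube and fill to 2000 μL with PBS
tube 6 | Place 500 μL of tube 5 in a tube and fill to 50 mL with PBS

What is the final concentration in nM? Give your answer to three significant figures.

0.00750 nM

Step 1: 100-fold → factor 100
Step 2: 100-fold → factor 100
Step 3: 1 mL brought to 5 mL → factor 5/1 = 5
Step 4: 0.5 mL + 9.5 mL = 10 mL total → factor 10/0.5 = 20
Step 5: 1000 μL brought to 2000 μL → factor 2000/1000 = 2
Step 6: 500 μL brought to 50 mL → factor 50000/500 = 100
Overall dilution factor = 100 × 100 × 5 × 20 × 2 × 100 = 2 × 10^8
Final = 1.50 mM / 2 × 10^8 = 7.500 × 10^-9 mM = 0.00750 nM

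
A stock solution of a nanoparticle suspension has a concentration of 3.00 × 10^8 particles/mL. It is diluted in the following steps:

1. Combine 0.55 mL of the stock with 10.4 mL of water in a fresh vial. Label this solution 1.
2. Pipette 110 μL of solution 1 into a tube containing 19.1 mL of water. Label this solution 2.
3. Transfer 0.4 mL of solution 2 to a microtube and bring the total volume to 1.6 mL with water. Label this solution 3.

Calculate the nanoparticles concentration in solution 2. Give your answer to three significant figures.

Step 1: 0.55 mL + 10.4 mL = 10.95 mL total → factor 10.95/0.55 = 19.909
Step 2: 110 μL + 19.1 mL = 19210 μL total → factor 19210/110 = 174.64
Dilution factor through solution 2 = 19.909 × 174.64 = 3476.9
[solution 2] = 3.00 × 10^8 particles/mL / 3476.9 = 8.63 × 10^4 particles/mL

8.63 × 10^4 particles/mL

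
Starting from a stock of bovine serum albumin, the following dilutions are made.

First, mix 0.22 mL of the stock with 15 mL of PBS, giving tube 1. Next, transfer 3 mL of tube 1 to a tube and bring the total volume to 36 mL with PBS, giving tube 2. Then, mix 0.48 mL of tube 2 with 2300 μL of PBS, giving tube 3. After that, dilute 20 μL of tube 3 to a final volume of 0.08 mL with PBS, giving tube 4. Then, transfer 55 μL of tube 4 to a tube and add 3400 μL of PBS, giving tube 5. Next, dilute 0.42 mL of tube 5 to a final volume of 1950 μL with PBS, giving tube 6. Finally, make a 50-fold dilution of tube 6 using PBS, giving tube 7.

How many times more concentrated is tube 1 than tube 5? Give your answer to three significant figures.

Step 1: 0.22 mL + 15 mL = 15.22 mL total → factor 15.22/0.22 = 69.182
Step 2: 3 mL brought to 36 mL → factor 36/3 = 12
Step 3: 0.48 mL + 2300 μL = 2.78 mL total → factor 2.78/0.48 = 5.7917
Step 4: 20 μL brought to 0.08 mL → factor 80/20 = 4
Step 5: 55 μL + 3400 μL = 3455 μL total → factor 3455/55 = 62.818
Dilution factor to tube 1 = 69.182; to tube 5 = 1.2082 × 10^6
[tube 1]/[tube 5] = (factor to tube 5)/(factor to tube 1) = 1.2082 × 10^6/69.182 = 1.75 × 10^4

1.75 × 10^4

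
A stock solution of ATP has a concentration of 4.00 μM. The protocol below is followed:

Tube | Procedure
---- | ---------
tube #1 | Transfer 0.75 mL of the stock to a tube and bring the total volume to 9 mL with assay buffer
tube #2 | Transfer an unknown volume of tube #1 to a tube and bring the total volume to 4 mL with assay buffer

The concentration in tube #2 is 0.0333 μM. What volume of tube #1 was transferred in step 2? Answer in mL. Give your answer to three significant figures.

Step 1: 0.75 mL brought to 9 mL → factor 9/0.75 = 12
Step 2: v brought to 4 mL → factor = 4 mL/v
Product of known-step factors = 12
Overall factor = 4.00 μM / (0.0333 μM) = 120.12
Step-2 factor = 120.12 / 12 = 10.01
v = 4 mL / 10.01 = 0.400 mL

0.400 mL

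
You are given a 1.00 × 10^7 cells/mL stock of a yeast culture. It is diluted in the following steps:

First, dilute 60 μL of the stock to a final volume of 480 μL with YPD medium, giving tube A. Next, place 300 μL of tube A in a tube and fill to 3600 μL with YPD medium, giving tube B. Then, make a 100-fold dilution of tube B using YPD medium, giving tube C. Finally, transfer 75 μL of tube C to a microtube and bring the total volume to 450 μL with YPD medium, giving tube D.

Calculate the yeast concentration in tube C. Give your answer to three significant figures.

Step 1: 60 μL brought to 480 μL → factor 480/60 = 8
Step 2: 300 μL brought to 3600 μL → factor 3600/300 = 12
Step 3: 100-fold → factor 100
Dilution factor through tube C = 8 × 12 × 100 = 9600
[tube C] = 1.00 × 10^7 cells/mL / 9600 = 1.04 × 10^3 cells/mL

1.04 × 10^3 cells/mL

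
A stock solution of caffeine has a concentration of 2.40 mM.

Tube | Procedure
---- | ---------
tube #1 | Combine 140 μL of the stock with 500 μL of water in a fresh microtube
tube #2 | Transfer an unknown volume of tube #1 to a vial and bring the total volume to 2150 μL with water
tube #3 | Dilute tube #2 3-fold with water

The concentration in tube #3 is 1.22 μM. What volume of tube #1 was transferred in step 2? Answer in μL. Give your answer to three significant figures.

15.0 μL

Step 1: 140 μL + 500 μL = 640 μL total → factor 640/140 = 4.5714
Step 2: v brought to 2150 μL → factor = 2150 μL/v
Step 3: 3-fold → factor 3
Product of known-step factors = 13.714
Overall factor = 2.40 mM / (1.22 μM) = 1967.2
Step-2 factor = 1967.2 / 13.714 = 143.44
v = 2150 μL / 143.44 = 15.0 μL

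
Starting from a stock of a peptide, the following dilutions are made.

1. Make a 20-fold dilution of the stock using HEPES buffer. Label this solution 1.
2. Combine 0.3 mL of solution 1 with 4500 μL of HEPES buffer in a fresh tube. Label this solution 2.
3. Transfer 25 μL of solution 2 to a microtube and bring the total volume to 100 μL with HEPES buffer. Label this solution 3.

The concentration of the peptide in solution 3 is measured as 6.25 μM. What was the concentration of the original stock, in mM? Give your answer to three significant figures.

8.00 mM

Step 1: 20-fold → factor 20
Step 2: 0.3 mL + 4500 μL = 4.8 mL total → factor 4.8/0.3 = 16
Step 3: 25 μL brought to 100 μL → factor 100/25 = 4
Overall dilution factor = 20 × 16 × 4 = 1280
Stock = 6.25 μM × 1280 = 8000 μM = 8.00 mM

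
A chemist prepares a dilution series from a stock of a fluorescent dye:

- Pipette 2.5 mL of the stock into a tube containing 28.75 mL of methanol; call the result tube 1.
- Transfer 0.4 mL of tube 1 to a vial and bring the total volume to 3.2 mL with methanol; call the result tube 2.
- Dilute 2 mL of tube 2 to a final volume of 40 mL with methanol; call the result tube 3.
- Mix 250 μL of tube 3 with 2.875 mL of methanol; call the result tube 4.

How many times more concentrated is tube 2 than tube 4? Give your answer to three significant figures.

250

Step 1: 2.5 mL + 28.75 mL = 31.25 mL total → factor 31.25/2.5 = 12.5
Step 2: 0.4 mL brought to 3.2 mL → factor 3.2/0.4 = 8
Step 3: 2 mL brought to 40 mL → factor 40/2 = 20
Step 4: 250 μL + 2.875 mL = 3125 μL total → factor 3125/250 = 12.5
Dilution factor to tube 2 = 100; to tube 4 = 25000
[tube 2]/[tube 4] = (factor to tube 4)/(factor to tube 2) = 25000/100 = 250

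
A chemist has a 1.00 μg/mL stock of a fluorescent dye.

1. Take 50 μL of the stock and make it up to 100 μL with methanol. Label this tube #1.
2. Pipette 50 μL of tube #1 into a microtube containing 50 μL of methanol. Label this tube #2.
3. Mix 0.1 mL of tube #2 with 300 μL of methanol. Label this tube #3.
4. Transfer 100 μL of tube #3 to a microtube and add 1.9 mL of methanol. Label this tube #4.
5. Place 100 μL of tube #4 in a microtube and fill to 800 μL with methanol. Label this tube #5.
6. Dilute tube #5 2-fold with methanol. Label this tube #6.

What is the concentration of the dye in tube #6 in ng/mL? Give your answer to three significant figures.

0.195 ng/mL

Step 1: 50 μL brought to 100 μL → factor 100/50 = 2
Step 2: 50 μL + 50 μL = 100 μL total → factor 100/50 = 2
Step 3: 0.1 mL + 300 μL = 0.4 mL total → factor 0.4/0.1 = 4
Step 4: 100 μL + 1.9 mL = 2000 μL total → factor 2000/100 = 20
Step 5: 100 μL brought to 800 μL → factor 800/100 = 8
Step 6: 2-fold → factor 2
Overall dilution factor = 2 × 2 × 4 × 20 × 8 × 2 = 5120
Final = 1.00 μg/mL / 5120 = 0.0001953 μg/mL = 0.195 ng/mL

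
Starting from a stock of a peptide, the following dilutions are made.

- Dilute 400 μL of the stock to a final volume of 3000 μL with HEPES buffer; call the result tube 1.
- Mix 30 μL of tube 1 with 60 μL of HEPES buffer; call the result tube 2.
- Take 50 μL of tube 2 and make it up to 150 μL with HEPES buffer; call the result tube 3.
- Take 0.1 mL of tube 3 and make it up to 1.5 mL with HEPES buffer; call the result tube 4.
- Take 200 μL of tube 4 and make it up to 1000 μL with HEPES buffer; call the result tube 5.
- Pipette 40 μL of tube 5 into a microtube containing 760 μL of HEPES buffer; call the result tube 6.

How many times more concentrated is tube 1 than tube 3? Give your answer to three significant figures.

Step 1: 400 μL brought to 3000 μL → factor 3000/400 = 7.5
Step 2: 30 μL + 60 μL = 90 μL total → factor 90/30 = 3
Step 3: 50 μL brought to 150 μL → factor 150/50 = 3
Dilution factor to tube 1 = 7.5; to tube 3 = 67.5
[tube 1]/[tube 3] = (factor to tube 3)/(factor to tube 1) = 67.5/7.5 = 9.00

9.00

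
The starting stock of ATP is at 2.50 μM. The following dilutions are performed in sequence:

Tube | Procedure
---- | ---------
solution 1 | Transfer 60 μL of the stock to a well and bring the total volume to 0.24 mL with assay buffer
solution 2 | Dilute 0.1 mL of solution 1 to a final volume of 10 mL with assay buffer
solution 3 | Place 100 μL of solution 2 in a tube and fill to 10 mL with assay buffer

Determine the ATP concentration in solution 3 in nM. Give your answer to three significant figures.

Step 1: 60 μL brought to 0.24 mL → factor 240/60 = 4
Step 2: 0.1 mL brought to 10 mL → factor 10/0.1 = 100
Step 3: 100 μL brought to 10 mL → factor 10000/100 = 100
Overall dilution factor = 4 × 100 × 100 = 40000
Final = 2.50 μM / 40000 = 6.250 × 10^-5 μM = 0.0625 nM

0.0625 nM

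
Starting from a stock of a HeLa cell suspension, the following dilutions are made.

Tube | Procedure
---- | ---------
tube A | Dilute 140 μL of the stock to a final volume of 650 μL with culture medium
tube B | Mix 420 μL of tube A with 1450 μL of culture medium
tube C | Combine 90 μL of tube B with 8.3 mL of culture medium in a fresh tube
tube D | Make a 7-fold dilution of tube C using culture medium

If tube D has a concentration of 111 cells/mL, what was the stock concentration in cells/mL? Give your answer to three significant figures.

Step 1: 140 μL brought to 650 μL → factor 650/140 = 4.6429
Step 2: 420 μL + 1450 μL = 1870 μL total → factor 1870/420 = 4.4524
Step 3: 90 μL + 8.3 mL = 8390 μL total → factor 8390/90 = 93.222
Step 4: 7-fold → factor 7
Overall dilution factor = 4.6429 × 4.4524 × 93.222 × 7 = 13489
Stock = 111 cells/mL × 13489 = 1.50 × 10^6 cells/mL

1.50 × 10^6 cells/mL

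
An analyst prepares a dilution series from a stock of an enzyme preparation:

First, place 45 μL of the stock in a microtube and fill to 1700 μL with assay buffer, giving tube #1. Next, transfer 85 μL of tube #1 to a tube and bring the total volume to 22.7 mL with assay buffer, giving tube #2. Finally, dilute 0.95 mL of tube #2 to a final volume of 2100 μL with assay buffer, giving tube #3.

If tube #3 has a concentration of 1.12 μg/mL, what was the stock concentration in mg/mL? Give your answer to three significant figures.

Step 1: 45 μL brought to 1700 μL → factor 1700/45 = 37.778
Step 2: 85 μL brought to 22.7 mL → factor 22700/85 = 267.06
Step 3: 0.95 mL brought to 2100 μL → factor 2.1/0.95 = 2.2105
Overall dilution factor = 37.778 × 267.06 × 2.2105 = 22302
Stock = 1.12 μg/mL × 22302 = 2.498 × 10^4 μg/mL = 25.0 mg/mL

25.0 mg/mL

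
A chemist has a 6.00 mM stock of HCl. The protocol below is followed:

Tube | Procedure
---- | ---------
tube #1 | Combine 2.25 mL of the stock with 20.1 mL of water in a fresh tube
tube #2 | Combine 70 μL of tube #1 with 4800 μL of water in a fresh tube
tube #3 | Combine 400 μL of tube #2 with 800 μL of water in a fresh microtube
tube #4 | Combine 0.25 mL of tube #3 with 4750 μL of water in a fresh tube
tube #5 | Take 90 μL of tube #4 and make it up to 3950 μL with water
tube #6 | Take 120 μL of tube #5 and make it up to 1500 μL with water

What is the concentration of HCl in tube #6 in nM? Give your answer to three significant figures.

Step 1: 2.25 mL + 20.1 mL = 22.35 mL total → factor 22.35/2.25 = 9.9333
Step 2: 70 μL + 4800 μL = 4870 μL total → factor 4870/70 = 69.571
Step 3: 400 μL + 800 μL = 1200 μL total → factor 1200/400 = 3
Step 4: 0.25 mL + 4750 μL = 5 mL total → factor 5/0.25 = 20
Step 5: 90 μL brought to 3950 μL → factor 3950/90 = 43.889
Step 6: 120 μL brought to 1500 μL → factor 1500/120 = 12.5
Overall dilution factor = 9.9333 × 69.571 × 3 × 20 × 43.889 × 12.5 = 2.2748 × 10^7
Final = 6.00 mM / 2.2748 × 10^7 = 2.638 × 10^-7 mM = 0.264 nM

0.264 nM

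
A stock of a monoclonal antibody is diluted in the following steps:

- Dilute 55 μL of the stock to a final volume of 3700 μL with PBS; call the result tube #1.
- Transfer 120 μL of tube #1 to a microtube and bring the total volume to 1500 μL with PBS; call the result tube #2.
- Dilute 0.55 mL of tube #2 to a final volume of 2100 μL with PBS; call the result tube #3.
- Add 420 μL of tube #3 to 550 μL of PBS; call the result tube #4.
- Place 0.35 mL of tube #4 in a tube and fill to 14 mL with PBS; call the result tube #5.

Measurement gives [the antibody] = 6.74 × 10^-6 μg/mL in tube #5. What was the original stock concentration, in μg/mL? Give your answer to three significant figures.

Step 1: 55 μL brought to 3700 μL → factor 3700/55 = 67.273
Step 2: 120 μL brought to 1500 μL → factor 1500/120 = 12.5
Step 3: 0.55 mL brought to 2100 μL → factor 2.1/0.55 = 3.8182
Step 4: 420 μL + 550 μL = 970 μL total → factor 970/420 = 2.3095
Step 5: 0.35 mL brought to 14 mL → factor 14/0.35 = 40
Overall dilution factor = 67.273 × 12.5 × 3.8182 × 2.3095 × 40 = 2.9661 × 10^5
Stock = 6.74 × 10^-6 μg/mL × 2.9661 × 10^5 = 2.00 μg/mL

2.00 μg/mL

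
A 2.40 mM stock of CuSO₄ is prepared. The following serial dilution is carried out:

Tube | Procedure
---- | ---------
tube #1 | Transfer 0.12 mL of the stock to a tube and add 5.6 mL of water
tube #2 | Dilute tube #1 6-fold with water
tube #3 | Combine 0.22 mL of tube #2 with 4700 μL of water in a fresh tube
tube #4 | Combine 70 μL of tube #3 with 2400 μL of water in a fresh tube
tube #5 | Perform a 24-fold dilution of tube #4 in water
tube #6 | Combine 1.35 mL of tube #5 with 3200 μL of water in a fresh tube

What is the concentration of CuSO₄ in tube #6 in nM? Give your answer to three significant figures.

Step 1: 0.12 mL + 5.6 mL = 5.72 mL total → factor 5.72/0.12 = 47.667
Step 2: 6-fold → factor 6
Step 3: 0.22 mL + 4700 μL = 4.92 mL total → factor 4.92/0.22 = 22.364
Step 4: 70 μL + 2400 μL = 2470 μL total → factor 2470/70 = 35.286
Step 5: 24-fold → factor 24
Step 6: 1.35 mL + 3200 μL = 4.55 mL total → factor 4.55/1.35 = 3.3704
Overall dilution factor = 47.667 × 6 × 22.364 × 35.286 × 24 × 3.3704 = 1.8256 × 10^7
Final = 2.40 mM / 1.8256 × 10^7 = 1.315 × 10^-7 mM = 0.131 nM

0.131 nM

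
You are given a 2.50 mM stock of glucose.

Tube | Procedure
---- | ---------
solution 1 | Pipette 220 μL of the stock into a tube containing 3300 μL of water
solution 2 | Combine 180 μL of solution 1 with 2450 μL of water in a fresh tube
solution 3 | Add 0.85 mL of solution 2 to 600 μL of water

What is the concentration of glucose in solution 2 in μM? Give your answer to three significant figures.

10.7 μM

Step 1: 220 μL + 3300 μL = 3520 μL total → factor 3520/220 = 16
Step 2: 180 μL + 2450 μL = 2630 μL total → factor 2630/180 = 14.611
Dilution factor through solution 2 = 16 × 14.611 = 233.78
[solution 2] = 2.50 mM / 233.78 = 0.01069 mM = 10.7 μM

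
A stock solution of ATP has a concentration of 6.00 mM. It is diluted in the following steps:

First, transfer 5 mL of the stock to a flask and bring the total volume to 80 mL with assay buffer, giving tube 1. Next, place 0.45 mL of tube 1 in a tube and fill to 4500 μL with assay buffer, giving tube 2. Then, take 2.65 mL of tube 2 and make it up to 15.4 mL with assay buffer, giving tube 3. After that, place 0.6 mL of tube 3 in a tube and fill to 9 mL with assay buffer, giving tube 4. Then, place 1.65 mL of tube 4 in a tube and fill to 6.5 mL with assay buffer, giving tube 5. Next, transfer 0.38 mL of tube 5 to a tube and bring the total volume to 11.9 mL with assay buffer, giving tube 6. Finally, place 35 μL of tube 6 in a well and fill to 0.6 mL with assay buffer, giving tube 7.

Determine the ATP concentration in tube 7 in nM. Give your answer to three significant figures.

Step 1: 5 mL brought to 80 mL → factor 80/5 = 16
Step 2: 0.45 mL brought to 4500 μL → factor 4.5/0.45 = 10
Step 3: 2.65 mL brought to 15.4 mL → factor 15.4/2.65 = 5.8113
Step 4: 0.6 mL brought to 9 mL → factor 9/0.6 = 15
Step 5: 1.65 mL brought to 6.5 mL → factor 6.5/1.65 = 3.9394
Step 6: 0.38 mL brought to 11.9 mL → factor 11.9/0.38 = 31.316
Step 7: 35 μL brought to 0.6 mL → factor 600/35 = 17.143
Overall dilution factor = 16 × 10 × 5.8113 × 15 × 3.9394 × 31.316 × 17.143 = 2.9496 × 10^7
Final = 6.00 mM / 2.9496 × 10^7 = 2.034 × 10^-7 mM = 0.203 nM

0.203 nM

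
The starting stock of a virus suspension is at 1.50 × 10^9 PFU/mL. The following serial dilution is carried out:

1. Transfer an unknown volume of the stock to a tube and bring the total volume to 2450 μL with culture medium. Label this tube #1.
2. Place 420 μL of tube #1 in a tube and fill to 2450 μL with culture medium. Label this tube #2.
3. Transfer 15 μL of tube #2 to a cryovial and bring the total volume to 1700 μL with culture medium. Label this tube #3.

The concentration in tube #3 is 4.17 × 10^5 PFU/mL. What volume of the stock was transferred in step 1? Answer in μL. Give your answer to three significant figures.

450 μL

Step 1: v brought to 2450 μL → factor = 2450 μL/v
Step 2: 420 μL brought to 2450 μL → factor 2450/420 = 5.8333
Step 3: 15 μL brought to 1700 μL → factor 1700/15 = 113.33
Product of known-step factors = 661.11
Overall factor = 1.50 × 10^9 PFU/mL / (4.17 × 10^5 PFU/mL) = 3597.1
Step-1 factor = 3597.1 / 661.11 = 5.441
v = 2450 μL / 5.441 = 450 μL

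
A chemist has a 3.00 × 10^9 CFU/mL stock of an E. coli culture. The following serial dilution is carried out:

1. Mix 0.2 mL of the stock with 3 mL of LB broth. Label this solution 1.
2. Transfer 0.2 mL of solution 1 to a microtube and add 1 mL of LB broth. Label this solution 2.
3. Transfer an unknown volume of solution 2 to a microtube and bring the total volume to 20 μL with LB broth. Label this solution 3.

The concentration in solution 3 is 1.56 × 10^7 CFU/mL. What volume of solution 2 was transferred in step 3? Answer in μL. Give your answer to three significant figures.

Step 1: 0.2 mL + 3 mL = 3.2 mL total → factor 3.2/0.2 = 16
Step 2: 0.2 mL + 1 mL = 1.2 mL total → factor 1.2/0.2 = 6
Step 3: v brought to 20 μL → factor = 20 μL/v
Product of known-step factors = 96
Overall factor = 3.00 × 10^9 CFU/mL / (1.56 × 10^7 CFU/mL) = 192.31
Step-3 factor = 192.31 / 96 = 2.0032
v = 20 μL / 2.0032 = 9.98 μL

9.98 μL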